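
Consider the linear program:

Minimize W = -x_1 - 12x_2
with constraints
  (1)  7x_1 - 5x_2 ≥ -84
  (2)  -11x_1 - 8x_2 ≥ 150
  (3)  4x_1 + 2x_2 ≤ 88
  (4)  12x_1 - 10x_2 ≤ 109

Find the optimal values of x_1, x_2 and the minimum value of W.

Feasible corners and W = -x_1 - 12x_2:
  (-474/37, -42/37) → W = 978/37
  (-277/2, -1771/10) → W = 22637/10
  (-314/103, -2999/206) → W = 18308/103

The binding constraints are 7x_1 - 5x_2 = -84 and -11x_1 - 8x_2 = 150.
Solving simultaneously gives x_1 = -474/37, x_2 = -42/37.

x_1 = -474/37, x_2 = -42/37, minimum W = 978/37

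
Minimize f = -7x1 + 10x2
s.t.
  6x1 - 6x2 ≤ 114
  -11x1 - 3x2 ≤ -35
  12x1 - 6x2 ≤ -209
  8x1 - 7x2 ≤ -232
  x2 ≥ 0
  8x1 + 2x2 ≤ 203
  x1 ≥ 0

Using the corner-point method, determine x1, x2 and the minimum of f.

x1 = 0, x2 = 209/6, minimum f = 1045/3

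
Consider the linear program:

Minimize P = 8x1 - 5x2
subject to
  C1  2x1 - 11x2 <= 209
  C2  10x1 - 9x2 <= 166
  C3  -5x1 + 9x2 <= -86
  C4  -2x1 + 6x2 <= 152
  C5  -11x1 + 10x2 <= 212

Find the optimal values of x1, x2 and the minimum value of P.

x1 = -935/37, x2 = -873/37, minimum P = -3115/37

At the optimal vertex, 2x1 - 11x2 = 209 and -5x1 + 9x2 = -86.
Solving simultaneously gives x1 = -935/37, x2 = -873/37.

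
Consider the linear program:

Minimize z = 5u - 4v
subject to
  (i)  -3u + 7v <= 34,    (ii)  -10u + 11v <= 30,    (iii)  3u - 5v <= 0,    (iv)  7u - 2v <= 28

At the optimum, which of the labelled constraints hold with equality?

Corner points and z = 5u - 4v:
  (164/37, 250/37) → z = -180/37
  (264/43, 322/43) → z = 32/43
  (-150/17, -90/17) → z = -390/17
  (140/29, 84/29) → z = 364/29

The minimum is at (-150/17, -90/17). Substituting into each constraint, equality holds for (ii) and (iii); the remaining constraints have slack.

(ii) and (iii)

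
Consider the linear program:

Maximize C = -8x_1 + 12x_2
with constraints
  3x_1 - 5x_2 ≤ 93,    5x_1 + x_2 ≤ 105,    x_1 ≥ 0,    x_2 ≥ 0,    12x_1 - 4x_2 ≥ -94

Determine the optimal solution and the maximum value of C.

Extreme points and C = -8x_1 + 12x_2:
  (21, 0) → C = -168
  (163/16, 865/16) → C = 2269/4
  (0, 0) → C = 0
  (0, 47/2) → C = 282

The optimum lies where 5x_1 + x_2 = 105 and 12x_1 - 4x_2 = -94.
Solving simultaneously gives x_1 = 163/16, x_2 = 865/16.

x_1 = 163/16, x_2 = 865/16, maximum C = 2269/4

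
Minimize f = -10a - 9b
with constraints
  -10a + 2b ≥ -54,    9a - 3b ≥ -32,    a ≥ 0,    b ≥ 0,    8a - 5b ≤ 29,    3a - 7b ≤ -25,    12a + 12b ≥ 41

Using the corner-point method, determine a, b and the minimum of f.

Feasible corners and f = -10a - 9b:
  (113/6, 403/6) → f = -4757/6
  (107/16, 103/16) → f = -1997/16
  (0, 32/3) → f = -96
  (0, 25/7) → f = -225/7

The optimum lies where -10a + 2b = -54 and 9a - 3b = -32.
Solving simultaneously gives a = 113/6, b = 403/6.

a = 113/6, b = 403/6, minimum f = -4757/6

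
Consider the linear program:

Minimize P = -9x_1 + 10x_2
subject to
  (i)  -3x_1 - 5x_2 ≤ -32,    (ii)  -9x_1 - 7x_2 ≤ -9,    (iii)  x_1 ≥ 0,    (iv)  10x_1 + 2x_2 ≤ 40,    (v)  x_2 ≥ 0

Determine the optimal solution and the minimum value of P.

Corner points and P = -9x_1 + 10x_2:
  (0, 32/5) → P = 64
  (34/11, 50/11) → P = 194/11
  (0, 20) → P = 200

x_1 = 34/11, x_2 = 50/11, minimum P = 194/11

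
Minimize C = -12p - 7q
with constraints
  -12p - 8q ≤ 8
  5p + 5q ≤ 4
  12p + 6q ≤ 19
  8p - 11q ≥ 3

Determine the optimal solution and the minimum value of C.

p = 71/30, q = -47/30, minimum C = -523/30

The binding constraints are 5p + 5q = 4 and 12p + 6q = 19.
Solving simultaneously gives p = 71/30, q = -47/30.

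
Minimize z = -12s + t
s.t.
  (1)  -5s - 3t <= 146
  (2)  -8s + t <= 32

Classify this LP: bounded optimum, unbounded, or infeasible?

From the feasible point (-242/29, -1008/29), moving in the direction (3, -5) keeps every constraint satisfied while z decreases without bound.

unbounded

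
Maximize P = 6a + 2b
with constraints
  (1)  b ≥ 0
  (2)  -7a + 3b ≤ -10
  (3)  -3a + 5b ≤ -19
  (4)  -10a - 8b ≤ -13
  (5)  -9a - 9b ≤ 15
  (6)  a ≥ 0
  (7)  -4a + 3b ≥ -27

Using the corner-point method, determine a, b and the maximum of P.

a = 78/11, b = 5/11, maximum P = 478/11

Extreme points and P = 6a + 2b:
  (19/3, 0) → P = 38
  (27/4, 0) → P = 81/2
  (78/11, 5/11) → P = 478/11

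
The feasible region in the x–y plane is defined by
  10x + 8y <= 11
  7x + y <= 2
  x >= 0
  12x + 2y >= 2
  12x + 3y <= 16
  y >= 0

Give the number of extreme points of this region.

The feasible vertices (each the meet of two boundaries and inside every other half-plane) are:
  (5/46, 57/46)
  (0, 11/8)
  (2/7, 0)
  (0, 1)
  (1/6, 0)

5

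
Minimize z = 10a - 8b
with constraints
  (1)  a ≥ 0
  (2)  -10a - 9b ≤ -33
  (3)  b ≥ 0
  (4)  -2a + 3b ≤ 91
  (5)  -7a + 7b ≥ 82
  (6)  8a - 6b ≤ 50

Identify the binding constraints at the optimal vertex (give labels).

Feasible corners and z = 10a - 8b:
  (0, 91/3) → z = -728/3
  (0, 82/7) → z = -656/7
  (391/7, 473/7) → z = 18

The minimum is at (0, 91/3). Substituting into each constraint, equality holds for (1) and (4); the remaining constraints have slack.

(1) and (4)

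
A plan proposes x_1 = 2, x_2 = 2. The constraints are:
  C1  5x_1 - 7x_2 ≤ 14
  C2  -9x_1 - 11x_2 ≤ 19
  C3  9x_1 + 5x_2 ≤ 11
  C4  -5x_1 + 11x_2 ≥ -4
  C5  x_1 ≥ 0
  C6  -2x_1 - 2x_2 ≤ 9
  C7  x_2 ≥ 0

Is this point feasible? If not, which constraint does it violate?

Constraint C3: 9x_1 + 5x_2 = 28, which is not ≤ 11. All other constraints are satisfied.

not feasible — violates C3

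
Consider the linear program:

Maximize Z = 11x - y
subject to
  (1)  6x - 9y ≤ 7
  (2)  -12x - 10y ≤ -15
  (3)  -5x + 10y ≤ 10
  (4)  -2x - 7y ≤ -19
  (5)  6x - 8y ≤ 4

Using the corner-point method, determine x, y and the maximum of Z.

x = 6, y = 4, maximum Z = 62

Vertices and Z = 11x - y:
  (24/11, 23/11) → Z = 241/11
  (6, 4) → Z = 62
  (90/29, 53/29) → Z = 937/29

The binding constraints are -5x + 10y = 10 and 6x - 8y = 4.
Solving simultaneously gives x = 6, y = 4.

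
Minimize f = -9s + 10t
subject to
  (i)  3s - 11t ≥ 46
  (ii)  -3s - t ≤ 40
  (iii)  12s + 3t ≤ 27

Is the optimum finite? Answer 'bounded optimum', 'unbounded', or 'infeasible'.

bounded optimum

Feasible corners and f = -9s + 10t:
  (-197/18, -43/6) → f = 161/6
  (145/47, -157/47) → f = -2875/47
  (49, -187) → f = -2311
The feasible region has finitely many vertices and no improving ray; the minimum is -2311 at (49, -187).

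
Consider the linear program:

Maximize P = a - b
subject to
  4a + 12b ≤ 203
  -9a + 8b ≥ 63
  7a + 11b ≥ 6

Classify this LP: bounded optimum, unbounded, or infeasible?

bounded optimum

Feasible corners and P = a - b:
  (31/5, 297/20) → P = -173/20
  (-2161/40, 1397/40) → P = -1779/20
  (-129/31, 99/31) → P = -228/31
The feasible region has finitely many vertices and no improving ray; the maximum is -228/31 at (-129/31, 99/31).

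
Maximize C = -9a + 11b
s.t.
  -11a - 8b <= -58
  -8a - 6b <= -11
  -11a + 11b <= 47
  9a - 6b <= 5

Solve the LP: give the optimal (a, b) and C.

Vertices and C = -9a + 11b:
  (262/209, 105/19) → C = 10347/209
  (194/69, 467/138) → C = 1645/138
  (337/33, 478/33) → C = 2225/33

a = 337/33, b = 478/33, maximum C = 2225/33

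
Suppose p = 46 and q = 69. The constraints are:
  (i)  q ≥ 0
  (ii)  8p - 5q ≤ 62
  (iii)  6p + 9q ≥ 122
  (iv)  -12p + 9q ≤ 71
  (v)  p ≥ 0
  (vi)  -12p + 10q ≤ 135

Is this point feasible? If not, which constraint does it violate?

Constraint (vi): -12p + 10q = 138, which is not ≤ 135. All other constraints are satisfied.

not feasible — violates (vi)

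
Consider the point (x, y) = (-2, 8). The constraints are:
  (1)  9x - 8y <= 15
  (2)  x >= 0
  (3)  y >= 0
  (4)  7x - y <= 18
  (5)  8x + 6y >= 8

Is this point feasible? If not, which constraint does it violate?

not feasible — violates (2)

Constraint (2): x = -2, which is not ≥ 0. All other constraints are satisfied.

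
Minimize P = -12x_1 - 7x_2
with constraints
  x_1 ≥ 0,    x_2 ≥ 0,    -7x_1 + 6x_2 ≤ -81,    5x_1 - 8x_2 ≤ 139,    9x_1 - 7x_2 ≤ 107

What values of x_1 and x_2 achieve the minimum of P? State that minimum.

Extreme points and P = -12x_1 - 7x_2:
  (81/7, 0) → P = -972/7
  (107/9, 0) → P = -428/3
  (15, 4) → P = -208

The optimum lies where -7x_1 + 6x_2 = -81 and 9x_1 - 7x_2 = 107.
Solving simultaneously gives x_1 = 15, x_2 = 4.

x_1 = 15, x_2 = 4, minimum P = -208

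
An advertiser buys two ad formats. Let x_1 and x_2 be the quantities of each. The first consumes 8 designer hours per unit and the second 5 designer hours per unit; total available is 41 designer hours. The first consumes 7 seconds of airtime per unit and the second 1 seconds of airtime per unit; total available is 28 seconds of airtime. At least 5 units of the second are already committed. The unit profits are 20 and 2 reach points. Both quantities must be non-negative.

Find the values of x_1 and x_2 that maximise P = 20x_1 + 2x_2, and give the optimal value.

Feasible corners and P = 20x_1 + 2x_2:
  (0, 41/5) → P = 82/5
  (0, 5) → P = 10
  (2, 5) → P = 50

The binding constraints are 8x_1 + 5x_2 = 41 and x_2 = 5.
Solving simultaneously gives x_1 = 2, x_2 = 5.

x_1 = 2, x_2 = 5, maximum P = 50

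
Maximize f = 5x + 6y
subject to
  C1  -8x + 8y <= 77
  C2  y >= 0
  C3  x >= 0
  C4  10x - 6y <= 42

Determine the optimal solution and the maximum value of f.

Extreme points and f = 5x + 6y:
  (0, 77/8) → f = 231/4
  (399/16, 553/16) → f = 5313/16
  (0, 0) → f = 0
  (21/5, 0) → f = 21

x = 399/16, y = 553/16, maximum f = 5313/16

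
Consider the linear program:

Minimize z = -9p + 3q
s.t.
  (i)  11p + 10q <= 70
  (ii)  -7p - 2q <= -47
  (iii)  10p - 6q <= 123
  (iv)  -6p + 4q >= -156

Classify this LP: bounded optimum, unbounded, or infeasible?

bounded optimum

Extreme points and z = -9p + 3q:
  (55/8, -9/16) → z = -1017/16
  (825/83, -653/166) → z = -16809/166
  (264/31, -391/62) → z = -5925/62
The feasible region has finitely many vertices and no improving ray; the minimum is -16809/166 at (825/83, -653/166).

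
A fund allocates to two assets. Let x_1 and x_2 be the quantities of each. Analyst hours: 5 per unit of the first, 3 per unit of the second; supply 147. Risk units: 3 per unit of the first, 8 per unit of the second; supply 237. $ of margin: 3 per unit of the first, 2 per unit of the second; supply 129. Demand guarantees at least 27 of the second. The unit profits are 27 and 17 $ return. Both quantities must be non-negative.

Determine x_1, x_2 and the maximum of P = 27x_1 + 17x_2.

x_1 = 7, x_2 = 27, maximum P = 648

At the optimal vertex, 3x_1 + 8x_2 = 237 and x_2 = 27.
Solving simultaneously gives x_1 = 7, x_2 = 27.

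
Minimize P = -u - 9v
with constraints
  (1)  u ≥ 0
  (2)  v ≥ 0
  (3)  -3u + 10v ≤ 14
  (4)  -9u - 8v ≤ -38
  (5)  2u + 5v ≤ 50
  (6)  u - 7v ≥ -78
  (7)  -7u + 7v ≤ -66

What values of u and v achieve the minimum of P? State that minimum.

u = 680/49, v = 218/49, minimum P = -2642/49

Feasible corners and P = -u - 9v:
  (25, 0) → P = -25
  (66/7, 0) → P = -66/7
  (680/49, 218/49) → P = -2642/49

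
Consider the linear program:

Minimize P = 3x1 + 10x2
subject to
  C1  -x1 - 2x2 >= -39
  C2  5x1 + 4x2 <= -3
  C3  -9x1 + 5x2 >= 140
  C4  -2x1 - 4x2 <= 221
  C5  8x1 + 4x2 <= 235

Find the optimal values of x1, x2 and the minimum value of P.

x1 = -1665/46, x2 = -1709/46, minimum P = -22085/46

The feasible region is unbounded (it extends along (-2, 1)), but P strictly increases along every unbounded feasible direction, so there is no improving ray and the minimum is attained at a vertex.

The binding constraints are -9x1 + 5x2 = 140 and -2x1 - 4x2 = 221.
Solving simultaneously gives x1 = -1665/46, x2 = -1709/46.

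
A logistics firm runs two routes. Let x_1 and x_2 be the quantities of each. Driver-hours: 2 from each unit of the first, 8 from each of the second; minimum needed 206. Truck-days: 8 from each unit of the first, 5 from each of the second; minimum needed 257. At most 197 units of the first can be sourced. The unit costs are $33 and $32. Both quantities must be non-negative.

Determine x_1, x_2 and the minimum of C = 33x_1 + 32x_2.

Corner points and C = 33x_1 + 32x_2:
  (0, 257/5) → C = 8224/5
  (103, 0) → C = 3399
  (197, 0) → C = 6501
  (19, 21) → C = 1299
The feasible region is unbounded (it extends along (0, 1)), but C strictly increases along every unbounded feasible direction, so there is no improving ray and the minimum is attained at a vertex.

x_1 = 19, x_2 = 21, minimum C = 1299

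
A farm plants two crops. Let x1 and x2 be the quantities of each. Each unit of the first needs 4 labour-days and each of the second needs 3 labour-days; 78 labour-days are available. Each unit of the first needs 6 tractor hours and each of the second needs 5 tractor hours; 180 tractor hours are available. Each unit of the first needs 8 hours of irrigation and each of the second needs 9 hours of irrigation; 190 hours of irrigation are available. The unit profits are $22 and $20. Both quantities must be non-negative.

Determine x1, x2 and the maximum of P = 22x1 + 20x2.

Extreme points and P = 22x1 + 20x2:
  (0, 0) → P = 0
  (0, 190/9) → P = 3800/9
  (39/2, 0) → P = 429
  (11, 34/3) → P = 1406/3

The optimum lies where 4x1 + 3x2 = 78 and 8x1 + 9x2 = 190.
Solving simultaneously gives x1 = 11, x2 = 34/3.

x1 = 11, x2 = 34/3, maximum P = 1406/3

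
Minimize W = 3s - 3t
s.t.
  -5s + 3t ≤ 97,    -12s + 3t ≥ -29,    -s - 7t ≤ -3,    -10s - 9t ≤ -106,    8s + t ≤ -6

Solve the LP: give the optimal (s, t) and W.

s = -115/29, t = 746/29, minimum W = -2583/29

Extreme points and W = 3s - 3t:
  (-37/5, 20) → W = -411/5
  (-115/29, 746/29) → W = -2583/29
  (-80/31, 454/31) → W = -1602/31

The optimum lies where -5s + 3t = 97 and 8s + t = -6.
Solving simultaneously gives s = -115/29, t = 746/29.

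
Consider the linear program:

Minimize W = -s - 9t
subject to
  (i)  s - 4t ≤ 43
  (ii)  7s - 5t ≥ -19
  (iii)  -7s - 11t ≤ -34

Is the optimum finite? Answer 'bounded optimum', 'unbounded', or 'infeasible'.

From the feasible point (203/13, -89/13), moving in the direction (5, 7) keeps every constraint satisfied while W decreases without bound.

unbounded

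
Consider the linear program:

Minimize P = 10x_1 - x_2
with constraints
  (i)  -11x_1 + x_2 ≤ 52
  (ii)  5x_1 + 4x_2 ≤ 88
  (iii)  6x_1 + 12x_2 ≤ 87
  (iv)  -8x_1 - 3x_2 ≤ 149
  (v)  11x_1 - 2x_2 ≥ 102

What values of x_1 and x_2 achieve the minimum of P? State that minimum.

x_1 = 8/49, x_2 = -2455/49, minimum P = 2535/49

Corner points and P = 10x_1 - x_2:
  (59/3, -31/12) → P = 797/4
  (233/24, 115/48) → P = 1515/16
  (8/49, -2455/49) → P = 2535/49
The feasible region is unbounded (it extends along (4, -5), (3, -8)), but P strictly increases along every unbounded feasible direction, so there is no improving ray and the minimum is attained at a vertex.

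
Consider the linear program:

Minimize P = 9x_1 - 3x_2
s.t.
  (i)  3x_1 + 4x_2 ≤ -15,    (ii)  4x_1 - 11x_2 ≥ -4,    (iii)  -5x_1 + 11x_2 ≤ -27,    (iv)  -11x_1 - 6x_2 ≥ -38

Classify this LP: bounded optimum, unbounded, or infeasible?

unbounded

From the feasible point (-57/53, -156/53), moving in the direction (-11, -5) keeps every constraint satisfied while P decreases without bound.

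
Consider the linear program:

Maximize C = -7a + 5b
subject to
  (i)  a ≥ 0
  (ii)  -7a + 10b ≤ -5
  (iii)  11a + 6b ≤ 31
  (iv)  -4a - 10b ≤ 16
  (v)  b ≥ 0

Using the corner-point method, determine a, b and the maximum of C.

a = 5/7, b = 0, maximum C = -5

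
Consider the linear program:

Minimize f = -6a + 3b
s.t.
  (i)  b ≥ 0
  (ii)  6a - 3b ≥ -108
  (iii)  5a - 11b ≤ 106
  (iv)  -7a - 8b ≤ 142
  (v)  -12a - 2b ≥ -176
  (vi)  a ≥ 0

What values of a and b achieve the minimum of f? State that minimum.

a = 44/3, b = 0, minimum f = -88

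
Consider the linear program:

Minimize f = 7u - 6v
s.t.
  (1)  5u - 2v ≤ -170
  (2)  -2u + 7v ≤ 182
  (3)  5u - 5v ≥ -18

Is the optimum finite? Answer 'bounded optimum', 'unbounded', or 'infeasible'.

unbounded

From the feasible point (-814/15, -152/3), moving in the direction (-5, -5) keeps every constraint satisfied while f decreases without bound.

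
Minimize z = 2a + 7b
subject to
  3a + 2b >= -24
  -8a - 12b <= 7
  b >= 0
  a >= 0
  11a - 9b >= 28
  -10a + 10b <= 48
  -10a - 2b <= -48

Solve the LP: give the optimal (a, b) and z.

Corner points and z = 2a + 7b:
  (24/5, 0) → z = 48/5
  (178/5, 202/5) → z = 354
  (61/14, 31/14) → z = 339/14
The feasible region is unbounded (it extends along (1, 1), (1, 0)), but z strictly increases along every unbounded feasible direction, so there is no improving ray and the minimum is attained at a vertex.

The binding constraints are b = 0 and -10a - 2b = -48.
Solving simultaneously gives a = 24/5, b = 0.

a = 24/5, b = 0, minimum z = 48/5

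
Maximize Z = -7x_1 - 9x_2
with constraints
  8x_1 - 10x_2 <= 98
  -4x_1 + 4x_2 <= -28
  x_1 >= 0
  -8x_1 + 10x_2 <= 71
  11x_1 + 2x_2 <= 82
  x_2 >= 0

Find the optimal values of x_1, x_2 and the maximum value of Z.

Vertices and Z = -7x_1 - 9x_2:
  (96/13, 5/13) → Z = -717/13
  (7, 0) → Z = -49
  (82/11, 0) → Z = -574/11

x_1 = 7, x_2 = 0, maximum Z = -49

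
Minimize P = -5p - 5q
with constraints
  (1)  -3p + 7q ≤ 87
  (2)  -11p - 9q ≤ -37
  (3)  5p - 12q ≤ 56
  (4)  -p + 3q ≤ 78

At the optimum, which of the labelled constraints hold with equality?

(3) and (4)

Vertices and P = -5p - 5q:
  (-131/26, 267/26) → P = -340/13
  (285/2, 147/2) → P = -1080
  (316/59, -431/177) → P = -2585/177
  (368, 446/3) → P = -7750/3

The minimum is at (368, 446/3). Substituting into each constraint, equality holds for (3) and (4); the remaining constraints have slack.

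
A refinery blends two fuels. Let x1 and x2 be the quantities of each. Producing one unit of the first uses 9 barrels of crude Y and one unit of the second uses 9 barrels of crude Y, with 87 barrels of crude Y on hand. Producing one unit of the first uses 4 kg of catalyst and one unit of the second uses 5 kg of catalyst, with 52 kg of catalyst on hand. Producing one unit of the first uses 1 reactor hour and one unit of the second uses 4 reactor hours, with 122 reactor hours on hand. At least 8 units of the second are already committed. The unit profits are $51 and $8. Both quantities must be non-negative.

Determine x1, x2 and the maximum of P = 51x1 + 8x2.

x1 = 5/3, x2 = 8, maximum P = 149

Extreme points and P = 51x1 + 8x2:
  (0, 29/3) → P = 232/3
  (0, 8) → P = 64
  (5/3, 8) → P = 149

The optimum lies where 9x1 + 9x2 = 87 and x2 = 8.
Solving simultaneously gives x1 = 5/3, x2 = 8.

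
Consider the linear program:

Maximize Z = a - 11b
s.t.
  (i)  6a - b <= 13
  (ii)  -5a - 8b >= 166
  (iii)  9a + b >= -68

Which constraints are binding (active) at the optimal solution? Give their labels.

(i) and (iii)

Extreme points and Z = a - 11b:
  (-62/53, -1061/53) → Z = 11609/53
  (-11/3, -35) → Z = 1144/3
  (-378/67, -1154/67) → Z = 12316/67

The maximum is at (-11/3, -35). Substituting into each constraint, equality holds for (i) and (iii); the remaining constraints have slack.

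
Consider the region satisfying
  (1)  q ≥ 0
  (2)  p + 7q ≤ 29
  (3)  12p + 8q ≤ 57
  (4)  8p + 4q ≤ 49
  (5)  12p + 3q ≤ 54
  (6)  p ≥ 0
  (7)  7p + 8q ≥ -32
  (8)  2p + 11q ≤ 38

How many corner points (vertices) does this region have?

Of the 28 pairwise boundary intersections, those satisfying every inequality are:
  (9/2, 0)
  (0, 0)
  (87/20, 3/5)
  (323/116, 171/58)
  (0, 38/11)

5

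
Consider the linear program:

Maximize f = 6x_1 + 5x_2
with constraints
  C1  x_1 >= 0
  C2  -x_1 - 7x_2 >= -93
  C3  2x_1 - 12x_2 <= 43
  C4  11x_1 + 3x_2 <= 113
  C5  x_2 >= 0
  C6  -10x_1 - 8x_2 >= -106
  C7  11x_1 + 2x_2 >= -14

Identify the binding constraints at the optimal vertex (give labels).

Feasible corners and f = 6x_1 + 5x_2:
  (0, 0) → f = 0
  (0, 53/4) → f = 265/4
  (113/11, 0) → f = 678/11
  (293/29, 18/29) → f = 1848/29

The maximum is at (0, 53/4). Substituting into each constraint, equality holds for C1 and C6; the remaining constraints have slack.

C1 and C6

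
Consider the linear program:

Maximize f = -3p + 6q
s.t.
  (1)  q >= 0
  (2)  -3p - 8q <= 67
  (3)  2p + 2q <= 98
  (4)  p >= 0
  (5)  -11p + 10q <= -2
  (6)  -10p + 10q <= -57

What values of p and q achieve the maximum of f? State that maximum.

Feasible corners and f = -3p + 6q:
  (49, 0) → f = -147
  (57/10, 0) → f = -171/10
  (547/20, 433/20) → f = 957/20

p = 547/20, q = 433/20, maximum f = 957/20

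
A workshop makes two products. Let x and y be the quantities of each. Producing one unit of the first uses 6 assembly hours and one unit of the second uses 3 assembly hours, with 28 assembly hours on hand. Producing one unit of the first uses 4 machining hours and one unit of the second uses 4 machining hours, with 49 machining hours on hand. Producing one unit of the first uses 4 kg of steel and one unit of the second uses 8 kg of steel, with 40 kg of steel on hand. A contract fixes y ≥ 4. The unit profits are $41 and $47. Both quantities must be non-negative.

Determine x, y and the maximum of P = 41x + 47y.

x = 2, y = 4, maximum P = 270

Feasible corners and P = 41x + 47y:
  (0, 5) → P = 235
  (0, 4) → P = 188
  (2, 4) → P = 270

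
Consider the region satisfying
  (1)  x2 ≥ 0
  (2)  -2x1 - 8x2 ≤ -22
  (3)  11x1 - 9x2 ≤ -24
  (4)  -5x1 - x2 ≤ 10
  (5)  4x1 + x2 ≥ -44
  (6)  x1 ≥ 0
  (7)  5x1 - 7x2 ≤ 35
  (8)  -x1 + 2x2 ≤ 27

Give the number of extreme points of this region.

The feasible vertices (each the meet of two boundaries and inside every other half-plane) are:
  (3/53, 145/53)
  (0, 11/4)
  (15, 21)
  (0, 27/2)

4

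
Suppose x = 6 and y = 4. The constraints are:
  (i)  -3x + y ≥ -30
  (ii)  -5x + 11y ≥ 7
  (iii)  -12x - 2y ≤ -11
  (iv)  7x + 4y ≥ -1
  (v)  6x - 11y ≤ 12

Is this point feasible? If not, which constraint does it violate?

feasible

(i): -14 ≥ -30 ✓
(ii): 14 ≥ 7 ✓
(iii): -80 ≤ -11 ✓
(iv): 58 ≥ -1 ✓
(v): -8 ≤ 12 ✓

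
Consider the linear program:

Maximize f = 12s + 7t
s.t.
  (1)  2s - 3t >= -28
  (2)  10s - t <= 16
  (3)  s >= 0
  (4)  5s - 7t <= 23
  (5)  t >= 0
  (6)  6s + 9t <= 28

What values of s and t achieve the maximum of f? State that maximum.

Feasible corners and f = 12s + 7t:
  (8/5, 0) → f = 96/5
  (43/24, 23/12) → f = 419/12
  (0, 0) → f = 0
  (0, 28/9) → f = 196/9

The optimum lies where 10s - t = 16 and 6s + 9t = 28.
Solving simultaneously gives s = 43/24, t = 23/12.

s = 43/24, t = 23/12, maximum f = 419/12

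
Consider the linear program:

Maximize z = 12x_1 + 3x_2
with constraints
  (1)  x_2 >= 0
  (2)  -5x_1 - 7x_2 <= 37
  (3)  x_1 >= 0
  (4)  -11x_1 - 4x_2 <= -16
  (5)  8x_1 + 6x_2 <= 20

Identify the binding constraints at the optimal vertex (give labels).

Extreme points and z = 12x_1 + 3x_2:
  (16/11, 0) → z = 192/11
  (5/2, 0) → z = 30
  (8/17, 46/17) → z = 234/17

The maximum is at (5/2, 0). Substituting into each constraint, equality holds for (1) and (5); the remaining constraints have slack.

(1) and (5)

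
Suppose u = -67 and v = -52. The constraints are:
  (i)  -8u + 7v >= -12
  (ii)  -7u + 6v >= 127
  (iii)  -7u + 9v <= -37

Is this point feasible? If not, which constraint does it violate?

Constraint (iii): -7u + 9v = 1, which is not ≤ -37. All other constraints are satisfied.

not feasible — violates (iii)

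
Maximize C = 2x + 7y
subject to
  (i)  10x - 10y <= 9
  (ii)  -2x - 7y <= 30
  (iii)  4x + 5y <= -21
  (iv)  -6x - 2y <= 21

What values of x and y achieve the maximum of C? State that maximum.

x = -63/22, y = -21/11, maximum C = -210/11

Corner points and C = 2x + 7y:
  (-11/6, -41/15) → C = -114/5
  (-12/5, -33/10) → C = -279/10
  (-63/22, -21/11) → C = -210/11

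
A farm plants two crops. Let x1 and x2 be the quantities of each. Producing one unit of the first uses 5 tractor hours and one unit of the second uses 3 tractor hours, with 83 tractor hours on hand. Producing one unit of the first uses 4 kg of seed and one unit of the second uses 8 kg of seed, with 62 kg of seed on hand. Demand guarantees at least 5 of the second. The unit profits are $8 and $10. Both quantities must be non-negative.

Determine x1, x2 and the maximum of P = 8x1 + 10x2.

x1 = 11/2, x2 = 5, maximum P = 94

Feasible corners and P = 8x1 + 10x2:
  (0, 31/4) → P = 155/2
  (0, 5) → P = 50
  (11/2, 5) → P = 94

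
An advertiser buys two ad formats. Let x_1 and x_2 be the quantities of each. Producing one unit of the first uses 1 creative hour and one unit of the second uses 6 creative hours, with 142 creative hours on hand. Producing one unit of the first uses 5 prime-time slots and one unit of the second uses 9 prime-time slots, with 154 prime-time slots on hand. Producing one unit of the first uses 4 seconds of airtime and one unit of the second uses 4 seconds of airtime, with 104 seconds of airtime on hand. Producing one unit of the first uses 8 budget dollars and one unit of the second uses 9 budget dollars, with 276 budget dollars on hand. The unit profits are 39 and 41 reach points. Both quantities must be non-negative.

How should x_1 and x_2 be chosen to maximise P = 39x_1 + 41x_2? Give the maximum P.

x_1 = 20, x_2 = 6, maximum P = 1026

The binding constraints are 5x_1 + 9x_2 = 154 and 4x_1 + 4x_2 = 104.
Solving simultaneously gives x_1 = 20, x_2 = 6.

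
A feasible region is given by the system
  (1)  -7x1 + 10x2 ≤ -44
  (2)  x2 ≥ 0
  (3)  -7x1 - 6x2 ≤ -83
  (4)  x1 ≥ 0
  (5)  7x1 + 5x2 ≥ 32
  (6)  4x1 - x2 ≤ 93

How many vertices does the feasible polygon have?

Pairwise boundary intersections that survive every other constraint:
  (547/56, 39/16)
  (886/33, 475/33)
  (83/7, 0)
  (93/4, 0)

4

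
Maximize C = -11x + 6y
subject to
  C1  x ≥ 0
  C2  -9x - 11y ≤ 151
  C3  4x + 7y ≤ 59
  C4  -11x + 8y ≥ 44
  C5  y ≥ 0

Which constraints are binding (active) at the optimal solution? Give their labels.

C1 and C3

Extreme points and C = -11x + 6y:
  (0, 59/7) → C = 354/7
  (0, 11/2) → C = 33
  (164/109, 825/109) → C = 3146/109

The maximum is at (0, 59/7). Substituting into each constraint, equality holds for C1 and C3; the remaining constraints have slack.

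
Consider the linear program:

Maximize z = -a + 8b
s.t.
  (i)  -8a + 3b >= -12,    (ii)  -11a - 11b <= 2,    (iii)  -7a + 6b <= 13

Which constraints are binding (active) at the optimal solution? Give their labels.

Vertices and z = -a + 8b:
  (126/121, -148/121) → z = -1310/121
  (37/9, 188/27) → z = 1393/27
  (-155/143, 129/143) → z = 1187/143

The maximum is at (37/9, 188/27). Substituting into each constraint, equality holds for (i) and (iii); the remaining constraints have slack.

(i) and (iii)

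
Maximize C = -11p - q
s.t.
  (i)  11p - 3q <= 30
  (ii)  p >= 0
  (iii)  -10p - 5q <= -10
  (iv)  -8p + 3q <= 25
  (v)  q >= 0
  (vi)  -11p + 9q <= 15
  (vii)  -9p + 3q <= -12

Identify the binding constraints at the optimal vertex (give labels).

(v) and (vii)

Corner points and C = -11p - q:
  (30/11, 0) → C = -30
  (105/22, 15/2) → C = -60
  (4/3, 0) → C = -44/3
  (51/16, 89/16) → C = -325/8

The maximum is at (4/3, 0). Substituting into each constraint, equality holds for (v) and (vii); the remaining constraints have slack.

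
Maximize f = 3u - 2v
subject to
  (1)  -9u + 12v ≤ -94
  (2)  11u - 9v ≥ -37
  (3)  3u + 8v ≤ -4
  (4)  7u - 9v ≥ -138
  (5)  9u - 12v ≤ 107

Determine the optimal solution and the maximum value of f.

Extreme points and f = 3u - 2v:
  (-430/17, -1367/51) → f = -1136/51
  (176/27, -53/18) → f = 229/9
  (-469/17, -1510/51) → f = -1201/51
  (202/27, -119/36) → f = 523/18

u = 202/27, v = -119/36, maximum f = 523/18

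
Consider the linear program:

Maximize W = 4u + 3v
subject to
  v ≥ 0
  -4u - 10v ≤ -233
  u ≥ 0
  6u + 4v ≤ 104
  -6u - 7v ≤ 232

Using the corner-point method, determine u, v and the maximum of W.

u = 0, v = 26, maximum W = 78

Corner points and W = 4u + 3v:
  (0, 233/10) → W = 699/10
  (27/11, 491/22) → W = 1689/22
  (0, 26) → W = 78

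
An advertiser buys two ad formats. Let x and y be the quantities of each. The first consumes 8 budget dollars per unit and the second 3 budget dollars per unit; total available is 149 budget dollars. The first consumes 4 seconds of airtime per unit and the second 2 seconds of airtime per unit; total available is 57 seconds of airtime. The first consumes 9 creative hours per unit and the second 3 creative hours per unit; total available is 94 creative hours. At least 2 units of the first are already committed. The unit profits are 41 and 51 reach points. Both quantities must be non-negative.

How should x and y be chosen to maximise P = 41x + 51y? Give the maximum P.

x = 2, y = 49/2, maximum P = 2663/2

At the optimal vertex, 4x + 2y = 57 and x = 2.
Solving simultaneously gives x = 2, y = 49/2.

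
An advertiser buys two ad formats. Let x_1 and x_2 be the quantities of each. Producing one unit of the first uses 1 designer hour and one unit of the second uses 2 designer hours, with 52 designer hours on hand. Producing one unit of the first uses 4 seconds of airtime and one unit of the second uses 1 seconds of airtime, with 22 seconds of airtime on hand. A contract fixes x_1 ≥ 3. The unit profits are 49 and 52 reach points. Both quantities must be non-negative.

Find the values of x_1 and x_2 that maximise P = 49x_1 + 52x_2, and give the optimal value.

Extreme points and P = 49x_1 + 52x_2:
  (11/2, 0) → P = 539/2
  (3, 0) → P = 147
  (3, 10) → P = 667

At the optimal vertex, 4x_1 + x_2 = 22 and x_1 = 3.
Solving simultaneously gives x_1 = 3, x_2 = 10.

x_1 = 3, x_2 = 10, maximum P = 667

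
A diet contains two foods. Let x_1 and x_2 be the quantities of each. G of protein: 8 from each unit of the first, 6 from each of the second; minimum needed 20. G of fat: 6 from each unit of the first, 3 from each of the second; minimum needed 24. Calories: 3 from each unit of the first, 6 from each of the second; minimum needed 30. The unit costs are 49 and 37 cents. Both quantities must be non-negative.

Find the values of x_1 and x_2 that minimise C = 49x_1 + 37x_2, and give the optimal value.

x_1 = 2, x_2 = 4, minimum C = 246

Corner points and C = 49x_1 + 37x_2:
  (0, 8) → C = 296
  (10, 0) → C = 490
  (2, 4) → C = 246
The feasible region is unbounded (it extends along (0, 1), (1, 0)), but C strictly increases along every unbounded feasible direction, so there is no improving ray and the minimum is attained at a vertex.

At the optimal vertex, 6x_1 + 3x_2 = 24 and 3x_1 + 6x_2 = 30.
Solving simultaneously gives x_1 = 2, x_2 = 4.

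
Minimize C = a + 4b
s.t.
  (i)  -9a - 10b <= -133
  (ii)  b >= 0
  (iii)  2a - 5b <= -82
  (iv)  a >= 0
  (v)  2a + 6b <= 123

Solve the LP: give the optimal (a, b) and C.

a = 0, b = 82/5, minimum C = 328/5

Corner points and C = a + 4b:
  (0, 82/5) → C = 328/5
  (123/22, 205/11) → C = 1763/22
  (0, 41/2) → C = 82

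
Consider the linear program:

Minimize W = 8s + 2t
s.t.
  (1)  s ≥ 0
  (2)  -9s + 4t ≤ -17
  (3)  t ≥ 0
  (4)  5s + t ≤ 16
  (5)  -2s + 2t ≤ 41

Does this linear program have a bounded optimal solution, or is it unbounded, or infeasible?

Corner points and W = 8s + 2t:
  (17/9, 0) → W = 136/9
  (81/29, 59/29) → W = 766/29
  (16/5, 0) → W = 128/5
The feasible region has finitely many vertices and no improving ray; the minimum is 136/9 at (17/9, 0).

bounded optimum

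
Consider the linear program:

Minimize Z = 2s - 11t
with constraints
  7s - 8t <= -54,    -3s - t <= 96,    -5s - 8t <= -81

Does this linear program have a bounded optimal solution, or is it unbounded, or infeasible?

unbounded

From the feasible point (9/4, 279/32), moving in the direction (8, 7) keeps every constraint satisfied while Z decreases without bound.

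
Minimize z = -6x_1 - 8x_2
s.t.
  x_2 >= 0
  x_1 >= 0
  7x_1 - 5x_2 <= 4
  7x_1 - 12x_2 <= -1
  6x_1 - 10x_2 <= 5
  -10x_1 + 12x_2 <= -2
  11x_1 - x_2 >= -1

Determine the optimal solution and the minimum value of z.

Vertices and z = -6x_1 - 8x_2:
  (53/49, 5/7) → z = -598/49
  (19/17, 13/17) → z = -218/17
  (1, 2/3) → z = -34/3

x_1 = 19/17, x_2 = 13/17, minimum z = -218/17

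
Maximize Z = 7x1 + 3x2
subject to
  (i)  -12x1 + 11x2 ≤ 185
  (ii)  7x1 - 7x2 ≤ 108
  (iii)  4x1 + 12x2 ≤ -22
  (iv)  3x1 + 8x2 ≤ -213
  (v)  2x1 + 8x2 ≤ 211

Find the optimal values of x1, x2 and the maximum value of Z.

x1 = -57/7, x2 = -165/7, maximum Z = -894/7

Extreme points and Z = 7x1 + 3x2:
  (-2483/7, -2591/7) → Z = -25154/7
  (-3823/129, -667/43) → Z = -32764/129
  (-57/7, -165/7) → Z = -894/7

At the optimal vertex, 7x1 - 7x2 = 108 and 3x1 + 8x2 = -213.
Solving simultaneously gives x1 = -57/7, x2 = -165/7.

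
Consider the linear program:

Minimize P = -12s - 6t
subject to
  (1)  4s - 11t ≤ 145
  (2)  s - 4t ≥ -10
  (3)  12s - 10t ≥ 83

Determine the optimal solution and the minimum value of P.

s = 138, t = 37, minimum P = -1878

Extreme points and P = -12s - 6t:
  (138, 37) → P = -1878
  (-537/92, -352/23) → P = 3723/23
  (216/19, 203/38) → P = -3201/19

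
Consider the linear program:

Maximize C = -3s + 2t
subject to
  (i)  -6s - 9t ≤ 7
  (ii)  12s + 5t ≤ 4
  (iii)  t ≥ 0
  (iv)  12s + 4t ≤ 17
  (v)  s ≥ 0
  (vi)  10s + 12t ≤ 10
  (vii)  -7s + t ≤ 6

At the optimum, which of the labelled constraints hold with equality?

Extreme points and C = -3s + 2t:
  (1/3, 0) → C = -1
  (0, 4/5) → C = 8/5
  (0, 0) → C = 0

The maximum is at (0, 4/5). Substituting into each constraint, equality holds for (ii) and (v); the remaining constraints have slack.

(ii) and (v)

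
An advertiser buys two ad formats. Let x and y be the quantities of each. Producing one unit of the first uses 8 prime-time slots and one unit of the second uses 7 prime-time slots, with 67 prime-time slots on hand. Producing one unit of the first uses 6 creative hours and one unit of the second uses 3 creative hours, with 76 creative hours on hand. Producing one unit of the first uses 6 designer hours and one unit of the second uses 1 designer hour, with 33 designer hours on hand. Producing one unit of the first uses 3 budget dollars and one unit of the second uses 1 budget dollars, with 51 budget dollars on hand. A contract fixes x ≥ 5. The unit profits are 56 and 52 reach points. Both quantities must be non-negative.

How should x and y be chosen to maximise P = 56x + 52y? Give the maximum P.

Corner points and P = 56x + 52y:
  (11/2, 0) → P = 308
  (5, 0) → P = 280
  (5, 3) → P = 436

x = 5, y = 3, maximum P = 436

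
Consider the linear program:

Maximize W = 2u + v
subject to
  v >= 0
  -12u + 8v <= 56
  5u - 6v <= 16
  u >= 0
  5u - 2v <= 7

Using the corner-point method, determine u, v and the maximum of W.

u = 21/2, v = 91/4, maximum W = 175/4

Vertices and W = 2u + v:
  (0, 0) → W = 0
  (7/5, 0) → W = 14/5
  (0, 7) → W = 7
  (21/2, 91/4) → W = 175/4

The optimum lies where -12u + 8v = 56 and 5u - 2v = 7.
Solving simultaneously gives u = 21/2, v = 91/4.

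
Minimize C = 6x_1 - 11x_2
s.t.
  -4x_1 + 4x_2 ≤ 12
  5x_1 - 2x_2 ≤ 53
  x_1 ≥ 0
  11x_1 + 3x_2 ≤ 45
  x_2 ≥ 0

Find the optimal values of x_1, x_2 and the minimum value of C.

Corner points and C = 6x_1 - 11x_2:
  (0, 3) → C = -33
  (18/7, 39/7) → C = -321/7
  (0, 0) → C = 0
  (45/11, 0) → C = 270/11

The optimum lies where -4x_1 + 4x_2 = 12 and 11x_1 + 3x_2 = 45.
Solving simultaneously gives x_1 = 18/7, x_2 = 39/7.

x_1 = 18/7, x_2 = 39/7, minimum C = -321/7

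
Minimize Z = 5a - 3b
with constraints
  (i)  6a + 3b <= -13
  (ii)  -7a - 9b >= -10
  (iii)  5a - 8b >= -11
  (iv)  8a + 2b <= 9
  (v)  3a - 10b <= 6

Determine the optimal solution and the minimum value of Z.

Feasible corners and Z = 5a - 3b:
  (-137/63, 1/63) → Z = -688/63
  (-112/69, -25/23) → Z = -335/69
  (-79/13, -63/26) → Z = -601/26

The optimum lies where 5a - 8b = -11 and 3a - 10b = 6.
Solving simultaneously gives a = -79/13, b = -63/26.

a = -79/13, b = -63/26, minimum Z = -601/26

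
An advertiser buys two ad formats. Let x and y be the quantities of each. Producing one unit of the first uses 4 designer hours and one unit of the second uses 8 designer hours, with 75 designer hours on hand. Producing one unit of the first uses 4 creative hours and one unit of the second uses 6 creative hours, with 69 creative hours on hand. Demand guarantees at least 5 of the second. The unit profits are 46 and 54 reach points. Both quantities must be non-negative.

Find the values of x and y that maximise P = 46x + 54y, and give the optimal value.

Vertices and P = 46x + 54y:
  (0, 75/8) → P = 2025/4
  (0, 5) → P = 270
  (35/4, 5) → P = 1345/2

At the optimal vertex, 4x + 8y = 75 and y = 5.
Solving simultaneously gives x = 35/4, y = 5.

x = 35/4, y = 5, maximum P = 1345/2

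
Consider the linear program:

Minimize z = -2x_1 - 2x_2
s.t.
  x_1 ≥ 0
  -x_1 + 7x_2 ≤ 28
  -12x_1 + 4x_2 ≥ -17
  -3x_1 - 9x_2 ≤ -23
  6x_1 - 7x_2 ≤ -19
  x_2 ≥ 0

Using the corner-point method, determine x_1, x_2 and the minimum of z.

Feasible corners and z = -2x_1 - 2x_2:
  (0, 4) → z = -8
  (0, 19/7) → z = -38/7
  (9/5, 149/35) → z = -424/35

x_1 = 9/5, x_2 = 149/35, minimum z = -424/35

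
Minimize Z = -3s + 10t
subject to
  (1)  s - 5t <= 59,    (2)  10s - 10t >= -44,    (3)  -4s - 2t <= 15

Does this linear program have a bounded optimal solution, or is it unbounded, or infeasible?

From the feasible point (43/22, -251/22), moving in the direction (5, 1) keeps every constraint satisfied while Z decreases without bound.

unbounded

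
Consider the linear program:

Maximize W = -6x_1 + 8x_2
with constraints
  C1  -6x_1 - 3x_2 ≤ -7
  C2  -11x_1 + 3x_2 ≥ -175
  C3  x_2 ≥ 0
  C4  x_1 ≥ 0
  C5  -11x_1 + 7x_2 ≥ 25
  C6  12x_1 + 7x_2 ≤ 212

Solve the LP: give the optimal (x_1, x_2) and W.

Corner points and W = -6x_1 + 8x_2:
  (0, 25/7) → W = 200/7
  (0, 212/7) → W = 1696/7
  (187/23, 376/23) → W = 82

The binding constraints are x_1 = 0 and 12x_1 + 7x_2 = 212.
Solving simultaneously gives x_1 = 0, x_2 = 212/7.

x_1 = 0, x_2 = 212/7, maximum W = 1696/7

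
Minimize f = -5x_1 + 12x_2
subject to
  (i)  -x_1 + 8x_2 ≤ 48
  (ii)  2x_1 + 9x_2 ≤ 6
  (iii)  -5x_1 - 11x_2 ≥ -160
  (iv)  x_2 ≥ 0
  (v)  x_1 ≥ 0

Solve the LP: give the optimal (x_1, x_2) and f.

Feasible corners and f = -5x_1 + 12x_2:
  (3, 0) → f = -15
  (0, 2/3) → f = 8
  (0, 0) → f = 0

The optimum lies where 2x_1 + 9x_2 = 6 and x_2 = 0.
Solving simultaneously gives x_1 = 3, x_2 = 0.

x_1 = 3, x_2 = 0, minimum f = -15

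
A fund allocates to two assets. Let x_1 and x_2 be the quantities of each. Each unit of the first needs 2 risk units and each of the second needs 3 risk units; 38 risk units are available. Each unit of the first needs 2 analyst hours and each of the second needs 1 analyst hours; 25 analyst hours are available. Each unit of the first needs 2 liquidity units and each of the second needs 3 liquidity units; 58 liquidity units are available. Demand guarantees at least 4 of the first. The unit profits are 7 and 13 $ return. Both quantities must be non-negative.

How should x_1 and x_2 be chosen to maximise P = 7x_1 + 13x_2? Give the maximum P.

Extreme points and P = 7x_1 + 13x_2:
  (25/2, 0) → P = 175/2
  (4, 0) → P = 28
  (37/4, 13/2) → P = 597/4
  (4, 10) → P = 158

The binding constraints are 2x_1 + 3x_2 = 38 and x_1 = 4.
Solving simultaneously gives x_1 = 4, x_2 = 10.

x_1 = 4, x_2 = 10, maximum P = 158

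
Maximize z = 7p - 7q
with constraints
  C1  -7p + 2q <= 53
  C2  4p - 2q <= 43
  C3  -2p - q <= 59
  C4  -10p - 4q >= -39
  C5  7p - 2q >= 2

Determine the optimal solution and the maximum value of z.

p = -75/8, q = -161/4, maximum z = 1729/8

Extreme points and z = 7p - 7q:
  (-75/8, -161/4) → z = 1729/8
  (125/18, -137/18) → z = 917/9
  (-116/11, -417/11) → z = 2107/11
  (43/24, 253/48) → z = -1169/48

The optimum lies where 4p - 2q = 43 and -2p - q = 59.
Solving simultaneously gives p = -75/8, q = -161/4.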